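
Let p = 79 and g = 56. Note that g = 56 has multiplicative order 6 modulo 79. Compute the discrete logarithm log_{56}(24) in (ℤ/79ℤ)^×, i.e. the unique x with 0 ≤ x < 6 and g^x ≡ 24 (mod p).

Successive powers of 56 modulo 79:
  56^0=1  56^1=56  56^2=55  56^3=78  56^4=23  56^5=24
So 56^5 ≡ 24 (mod 79), giving x = 5.

5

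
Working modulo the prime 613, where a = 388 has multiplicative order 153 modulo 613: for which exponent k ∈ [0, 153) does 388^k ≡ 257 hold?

127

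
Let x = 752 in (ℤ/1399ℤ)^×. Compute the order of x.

The order of 752 must divide p − 1 = 1398 = 2 · 3 · 233.
Divisors: 1, 2, 3, 6, 233, 466, 699, 1398.
Check each in increasing order: 752^1 ≡ 752;  752^2 ≡ 308;  752^3 ≡ 781;  752^6 ≡ 1396;  752^233 ≡ 391;  752^466 ≡ 390;  752^699 ≡ 1398;  752^1398 ≡ 1.
Smallest exponent giving 1 is 1398.

1398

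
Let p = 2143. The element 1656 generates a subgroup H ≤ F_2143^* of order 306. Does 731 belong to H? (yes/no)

731 ∈ ⟨1656⟩ iff 731^306 ≡ 1 (mod 2143), since |⟨1656⟩| = 306.
731^306 mod 2143 = 1155.
Since 1155 ≠ 1, 731 does not lie in the subgroup.

no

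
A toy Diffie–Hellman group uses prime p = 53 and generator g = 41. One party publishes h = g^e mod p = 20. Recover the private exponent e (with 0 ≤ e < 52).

Baby-step giant-step with m = ceil(sqrt(52)) = 8.
Baby table (41^j mod 53 for j=0..7):
  0:1  1:41  2:38  3:21  4:13  5:3  6:17  7:8
Giant step factor: 41^(-8) ≡ 16 (mod 53).
Scan 20·16^i mod 53 for i = 0, 1, …:
  i=0: 20   i=1: 2   i=2: 32   i=3: 35
  i=4: 30   i=5: 3
Match at i=5, j=5: e = 5·8 + 5 = 45.

45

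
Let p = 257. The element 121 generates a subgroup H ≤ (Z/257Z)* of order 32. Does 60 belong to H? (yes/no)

60 ∈ ⟨121⟩ iff 60^32 ≡ 1 (mod 257), since |⟨121⟩| = 32.
60^32 mod 257 = 1.
Since 1 = 1, 60 lies in the subgroup.

yes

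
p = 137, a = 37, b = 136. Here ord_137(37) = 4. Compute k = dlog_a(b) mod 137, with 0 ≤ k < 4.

2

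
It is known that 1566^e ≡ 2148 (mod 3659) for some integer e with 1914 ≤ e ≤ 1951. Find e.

Compute 1566^1914 mod 3659 = 226, then multiply by 1566 repeatedly:
  1566^1914=226  1566^1915=2652  1566^1916=67  1566^1917=2470  1566^1918=457
  1566^1919=2157  1566^1920=605  1566^1921=3408  1566^1922=2106  1566^1923=1237
  1566^1924=1531  1566^1925=901  1566^1926=2251  1566^1927=1449  1566^1928=554
  1566^1929=381  1566^1930=229  1566^1931=32  1566^1932=2545  1566^1933=819
  1566^1934=1904  1566^1935=3238  1566^1936=2993  1566^1937=3518  1566^1938=2393
  1566^1939=622  1566^1940=758  1566^1941=1512  1566^1942=419  1566^1943=1193
  1566^1944=2148
Found 2148 at exponent 1944.

1944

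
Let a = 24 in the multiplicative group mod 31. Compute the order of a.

30

The order of 24 must divide p − 1 = 30 = 2 · 3 · 5.
Divisors: 1, 2, 3, 5, 6, 10, 15, 30.
Check each in increasing order: 24^1 ≡ 24;  24^2 ≡ 18;  24^3 ≡ 29;  24^5 ≡ 26;  24^6 ≡ 4;  24^10 ≡ 25;  24^15 ≡ 30;  24^30 ≡ 1.
Smallest exponent giving 1 is 30.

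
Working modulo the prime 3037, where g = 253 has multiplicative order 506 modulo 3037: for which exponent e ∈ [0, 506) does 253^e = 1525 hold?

120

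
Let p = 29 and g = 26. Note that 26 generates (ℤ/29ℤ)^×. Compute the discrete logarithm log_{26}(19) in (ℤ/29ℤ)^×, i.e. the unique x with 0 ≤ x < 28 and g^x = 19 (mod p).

27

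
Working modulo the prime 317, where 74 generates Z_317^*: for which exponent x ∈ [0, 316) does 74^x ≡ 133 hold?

Successive powers of 74 modulo 317:
  74^0=1  74^1=74  74^2=87  74^3=98  74^4=278  74^5=284
  74^6=94  74^7=299  74^8=253  74^9=19  74^10=138  74^11=68
  74^12=277  74^13=210  74^14=7  74^15=201  74^16=292  74^17=52
  74^18=44  74^19=86  74^20=24  74^21=191  74^22=186  74^23=133
So 74^23 ≡ 133 (mod 317), giving x = 23.

23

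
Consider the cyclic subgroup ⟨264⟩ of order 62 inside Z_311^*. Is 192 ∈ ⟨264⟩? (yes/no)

no

192 ∈ ⟨264⟩ iff 192^62 ≡ 1 (mod 311), since |⟨264⟩| = 62.
192^62 mod 311 = 36.
Since 36 ≠ 1, 192 does not lie in the subgroup.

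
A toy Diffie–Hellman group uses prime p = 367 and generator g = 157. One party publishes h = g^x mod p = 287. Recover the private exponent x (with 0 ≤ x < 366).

Baby-step giant-step with m = ceil(sqrt(366)) = 20.
Baby table (157^j mod 367 for j=0..19):
  0:1  1:157  2:60  3:245  4:297  5:20  6:204  7:99
  8:129  9:68  10:33  11:43  12:145  13:11  14:259  15:293
  16:126  17:331  18:220  19:42
Giant step factor: 157^(-20) ≡ 214 (mod 367).
Scan 287·214^i mod 367 for i = 0, 1, …:
  i=0: 287   i=1: 129
Match at i=1, j=8: x = 1·20 + 8 = 28.

28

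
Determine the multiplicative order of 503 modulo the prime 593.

592

The order of 503 must divide p − 1 = 592 = 2^4 · 37.
Divisors: 1, 2, 4, 8, 16, 37, 74, 148, 296, 592.
Check each in increasing order: 503^1 ≡ 503;  503^2 ≡ 391;  503^4 ≡ 480;  503^8 ≡ 316;  503^16 ≡ 232;  503^37 ≡ 82;  503^74 ≡ 201;  503^148 ≡ 77;  503^296 ≡ 592;  503^592 ≡ 1.
Smallest exponent giving 1 is 592.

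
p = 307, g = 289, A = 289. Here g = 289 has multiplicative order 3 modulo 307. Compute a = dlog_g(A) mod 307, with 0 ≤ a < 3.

1

Successive powers of 289 modulo 307:
  289^0=1  289^1=289
So 289^1 ≡ 289 (mod 307), giving a = 1.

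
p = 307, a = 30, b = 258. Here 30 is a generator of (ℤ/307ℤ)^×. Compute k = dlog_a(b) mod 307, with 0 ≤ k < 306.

247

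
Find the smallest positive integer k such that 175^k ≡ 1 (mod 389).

The order of 175 must divide p − 1 = 388 = 2^2 · 97.
Divisors: 1, 2, 4, 97, 194, 388.
Check each in increasing order: 175^1 ≡ 175;  175^2 ≡ 283;  175^4 ≡ 344;  175^97 ≡ 1.
Smallest exponent giving 1 is 97.

97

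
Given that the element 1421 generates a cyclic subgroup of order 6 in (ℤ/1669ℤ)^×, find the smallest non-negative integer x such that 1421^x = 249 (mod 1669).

Successive powers of 1421 modulo 1669:
  1421^0=1  1421^1=1421  1421^2=1420  1421^3=1668  1421^4=248  1421^5=249
So 1421^5 ≡ 249 (mod 1669), giving x = 5.

5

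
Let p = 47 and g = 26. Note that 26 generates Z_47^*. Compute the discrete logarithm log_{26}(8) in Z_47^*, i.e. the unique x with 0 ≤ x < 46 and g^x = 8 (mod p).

32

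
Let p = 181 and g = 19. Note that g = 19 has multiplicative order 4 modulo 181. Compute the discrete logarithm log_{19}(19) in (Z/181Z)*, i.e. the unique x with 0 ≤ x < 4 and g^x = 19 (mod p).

1

Successive powers of 19 modulo 181:
  19^0=1  19^1=19
So 19^1 ≡ 19 (mod 181), giving x = 1.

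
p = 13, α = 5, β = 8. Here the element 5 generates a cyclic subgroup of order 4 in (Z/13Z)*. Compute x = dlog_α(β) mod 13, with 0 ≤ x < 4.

3

Successive powers of 5 modulo 13:
  5^0=1  5^1=5  5^2=12  5^3=8
So 5^3 ≡ 8 (mod 13), giving x = 3.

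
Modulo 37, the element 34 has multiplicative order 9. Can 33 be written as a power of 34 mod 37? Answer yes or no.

yes

⟨34⟩ has order 9; its elements mod 37 are {1, 7, 9, 10, 12, 16, 26, 33, 34}.
33 is in this set.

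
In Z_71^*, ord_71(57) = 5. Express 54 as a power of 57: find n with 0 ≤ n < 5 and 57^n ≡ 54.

2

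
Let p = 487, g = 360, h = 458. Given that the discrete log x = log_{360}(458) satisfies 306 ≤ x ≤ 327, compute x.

Compute 360^306 mod 487 = 361, then multiply by 360 repeatedly:
  360^306=361  360^307=418  360^308=484  360^309=381  360^310=313
  360^311=183  360^312=135  360^313=387  360^314=38  360^315=44
  360^316=256  360^317=117  360^318=238  360^319=455  360^320=168
  360^321=92  360^322=4  360^323=466  360^324=232  360^325=243
  360^326=307  360^327=458
Found 458 at exponent 327.

327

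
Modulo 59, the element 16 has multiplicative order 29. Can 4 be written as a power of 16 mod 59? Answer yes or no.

yes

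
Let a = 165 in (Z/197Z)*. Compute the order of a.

The order of 165 must divide p − 1 = 196 = 2^2 · 7^2.
Divisors: 1, 2, 4, 7, 14, 28, 49, 98, 196.
Check each in increasing order: 165^1 ≡ 165;  165^2 ≡ 39;  165^4 ≡ 142;  165^7 ≡ 84;  165^14 ≡ 161;  165^28 ≡ 114;  165^49 ≡ 14;  165^98 ≡ 196;  165^196 ≡ 1.
Smallest exponent giving 1 is 196.

196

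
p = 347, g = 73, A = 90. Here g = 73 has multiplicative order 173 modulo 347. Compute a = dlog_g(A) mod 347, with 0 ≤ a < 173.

Baby-step giant-step with m = ceil(sqrt(173)) = 14.
Baby table (73^j mod 347 for j=0..13):
  0:1  1:73  2:124  3:30  4:108  5:250  6:206  7:117
  8:213  9:281  10:40  11:144  12:102  13:159
Giant step factor: 73^(-14) ≡ 109 (mod 347).
Scan 90·109^i mod 347 for i = 0, 1, …:
  i=0: 90   i=1: 94   i=2: 183   i=3: 168
  i=4: 268   i=5: 64   i=6: 36   i=7: 107
  i=8: 212   i=9: 206
Match at i=9, j=6: a = 9·14 + 6 = 132.

132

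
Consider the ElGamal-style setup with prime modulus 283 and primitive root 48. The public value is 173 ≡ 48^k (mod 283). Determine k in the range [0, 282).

Baby-step giant-step with m = ceil(sqrt(282)) = 17.
Baby table (48^j mod 283 for j=0..16):
  0:1  1:48  2:40  3:222  4:185  5:107  6:42  7:35
  8:265  9:268  10:129  11:249  12:66  13:55  14:93  15:219
  16:41
Giant step factor: 48^(-17) ≡ 87 (mod 283).
Scan 173·87^i mod 283 for i = 0, 1, …:
  i=0: 173   i=1: 52   i=2: 279   i=3: 218
  i=4: 5   i=5: 152   i=6: 206   i=7: 93
Match at i=7, j=14: k = 7·17 + 14 = 133.

133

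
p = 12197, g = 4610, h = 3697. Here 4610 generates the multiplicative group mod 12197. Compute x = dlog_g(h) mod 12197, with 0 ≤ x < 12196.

851

Baby-step giant-step with m = ceil(sqrt(12196)) = 111.
Baby table (4610^j mod 12197 for j=0..110):
  0:1  1:4610  2:4926  3:10243  4:5643  5:10226  6:455  7:11863
  8:9279  9:1311  10:6195  11:5773  12:11873  13:6591  14:1783  15:11049
  16:1218  17:4360  18:11141  19:10640  20:6263  21:2131  22:5325  23:7886
  24:7400  25:11188  26:7764  27:6042  28:7869  29:2212  30:628  31:4391
  32:7687  33:4785  34:6674  35:6306  36:5209  37:9794  38:9243  39:6109
  40:11814  41:2935  42:3877  43:4365  44:9797  45:10876  46:8690  47:5952
  48:7667  49:10161  50:5730  51:8795  52:2122  53:426  54:143  55:592
  56:9189  57:1109  58:1947  59:10875  60:4080  61:1026  62:9621  63:4518
  64:7701  65:8340  66:2456  67:3344  68:11029  69:6594  70:3416  71:1433
  72:7553  73:9092  74:5228  75:12005  76:5261  77:5574  78:9258  79:2077
  80:325  81:10216  82:3143  83:11391  84:4425  85:5866  86:1511  87:1223
  88:3016  89:11377  90:870  91:10084  92:4473  93:7600  94:6216  95:5007
  96:5546  97:2148  98:10513  99:6249  100:10773  101:9543  102:10848  103:1580
  104:2191  105:1394  106:10718  107:12130  108:8252  109:11474  110:8948
Giant step factor: 4610^(-111) ≡ 7975 (mod 12197).
Scan 3697·7975^i mod 12197 for i = 0, 1, …:
  i=0: 3697   i=1: 3426   i=2: 1070   i=3: 7547
  i=4: 7327   i=5: 9195   i=6: 1761   i=7: 5228
Match at i=7, j=74: x = 7·111 + 74 = 851.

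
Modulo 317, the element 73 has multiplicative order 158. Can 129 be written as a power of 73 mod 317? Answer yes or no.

no

129 ∈ ⟨73⟩ iff 129^158 ≡ 1 (mod 317), since |⟨73⟩| = 158.
129^158 mod 317 = 316.
Since 316 ≠ 1, 129 does not lie in the subgroup.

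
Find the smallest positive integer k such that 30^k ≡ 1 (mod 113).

7

The order of 30 must divide p − 1 = 112 = 2^4 · 7.
Divisors: 1, 2, 4, 7, 8, 14, 16, 28, 56, 112.
Check each in increasing order: 30^1 ≡ 30;  30^2 ≡ 109;  30^4 ≡ 16;  30^7 ≡ 1.
Smallest exponent giving 1 is 7.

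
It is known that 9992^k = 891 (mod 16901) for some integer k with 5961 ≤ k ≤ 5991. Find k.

5980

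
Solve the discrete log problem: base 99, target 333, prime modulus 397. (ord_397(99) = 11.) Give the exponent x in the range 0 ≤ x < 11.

8

Successive powers of 99 modulo 397:
  99^0=1  99^1=99  99^2=273  99^3=31  99^4=290  99^5=126
  99^6=167  99^7=256  99^8=333
So 99^8 ≡ 333 (mod 397), giving x = 8.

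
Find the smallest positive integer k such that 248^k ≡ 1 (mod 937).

468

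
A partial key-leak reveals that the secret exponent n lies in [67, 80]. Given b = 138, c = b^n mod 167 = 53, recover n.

71

Compute 138^67 mod 167 = 136, then multiply by 138 repeatedly:
  138^67=136  138^68=64  138^69=148  138^70=50  138^71=53
Found 53 at exponent 71.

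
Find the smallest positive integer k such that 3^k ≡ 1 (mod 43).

The order of 3 must divide p − 1 = 42 = 2 · 3 · 7.
Divisors: 1, 2, 3, 6, 7, 14, 21, 42.
Check each in increasing order: 3^1 ≡ 3;  3^2 ≡ 9;  3^3 ≡ 27;  3^6 ≡ 41;  3^7 ≡ 37;  3^14 ≡ 36;  3^21 ≡ 42;  3^42 ≡ 1.
Smallest exponent giving 1 is 42.

42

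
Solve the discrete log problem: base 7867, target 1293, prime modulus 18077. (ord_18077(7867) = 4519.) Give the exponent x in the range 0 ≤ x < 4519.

Baby-step giant-step with m = ceil(sqrt(4519)) = 68.
Baby table (7867^j mod 18077 for j=0..67):
  0:1  1:7867  2:12118  3:12285  4:6453  5:5535  6:14429  7:7460
  8:9878  9:15280  10:13787  11:329  12:3232  13:9882  14:10594  15:8028
  16:13315  17:10967  18:13945  19:14079  20:1714  21:16673  22:17856  23:14862
  24:15395  25:14642  26:1970  27:6001  28:10820  29:14424  30:4279  31:3519
  32:8086  33:17676  34:8808  35:3395  36:8736  37:15435  38:3936  39:16688
  40:9322  41:15862  42:823  43:2975  44:12687  45:5512  46:14258  47:17978
  48:16555  49:11477  50:13021  51:11925  52:12422  53:17689  54:2617  55:16313
  56:5748  57:8939  58:3583  59:5418  60:15917  61:17737  62:616  63:1436
  64:16964  65:11374  66:16185  67:11084
Giant step factor: 7867^(-68) ≡ 13101 (mod 18077).
Scan 1293·13101^i mod 18077 for i = 0, 1, …:
  i=0: 1293   i=1: 1444   i=2: 9302   i=3: 8445
  i=4: 6705   i=5: 6062   i=6: 6001
Match at i=6, j=27: x = 6·68 + 27 = 435.

435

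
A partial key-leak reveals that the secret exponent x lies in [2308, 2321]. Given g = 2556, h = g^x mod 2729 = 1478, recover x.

2319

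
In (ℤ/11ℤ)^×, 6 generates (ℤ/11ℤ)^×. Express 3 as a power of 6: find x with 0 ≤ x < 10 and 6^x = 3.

Successive powers of 6 modulo 11:
  6^0=1  6^1=6  6^2=3
So 6^2 ≡ 3 (mod 11), giving x = 2.

2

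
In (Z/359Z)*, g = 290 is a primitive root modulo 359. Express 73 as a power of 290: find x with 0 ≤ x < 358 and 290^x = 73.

Baby-step giant-step with m = ceil(sqrt(358)) = 19.
Baby table (290^j mod 359 for j=0..18):
  0:1  1:290  2:94  3:335  4:220  5:257  6:217  7:105
  8:294  9:177  10:352  11:124  12:60  13:168  14:255  15:355
  16:276  17:342  18:96
Giant step factor: 290^(-19) ≡ 277 (mod 359).
Scan 73·277^i mod 359 for i = 0, 1, …:
  i=0: 73   i=1: 117   i=2: 99   i=3: 139
  i=4: 90   i=5: 159   i=6: 245   i=7: 14
  i=8: 288   i=9: 78   i=10: 66   i=11: 332
  i=12: 60
Match at i=12, j=12: x = 12·19 + 12 = 240.

240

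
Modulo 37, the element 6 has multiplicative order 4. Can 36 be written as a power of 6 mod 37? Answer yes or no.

yes

36 ∈ ⟨6⟩ iff 36^4 ≡ 1 (mod 37), since |⟨6⟩| = 4.
36^4 mod 37 = 1.
Since 1 = 1, 36 lies in the subgroup.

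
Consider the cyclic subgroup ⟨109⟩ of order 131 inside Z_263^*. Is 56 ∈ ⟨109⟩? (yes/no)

no

56 ∈ ⟨109⟩ iff 56^131 ≡ 1 (mod 263), since |⟨109⟩| = 131.
56^131 mod 263 = 262.
Since 262 ≠ 1, 56 does not lie in the subgroup.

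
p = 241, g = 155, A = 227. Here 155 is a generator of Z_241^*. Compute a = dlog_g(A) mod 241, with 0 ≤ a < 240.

119

Baby-step giant-step with m = ceil(sqrt(240)) = 16.
Baby table (155^j mod 241 for j=0..15):
  0:1  1:155  2:166  3:184  4:82  5:178  6:116  7:146
  8:217  9:136  10:113  11:163  12:201  13:66  14:108  15:111
Giant step factor: 155^(-16) ≡ 100 (mod 241).
Scan 227·100^i mod 241 for i = 0, 1, …:
  i=0: 227   i=1: 46   i=2: 21   i=3: 172
  i=4: 89   i=5: 224   i=6: 228   i=7: 146
Match at i=7, j=7: a = 7·16 + 7 = 119.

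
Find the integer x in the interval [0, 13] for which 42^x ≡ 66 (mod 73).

3

Compute 42^0 mod 73 = 1, then multiply by 42 repeatedly:
  42^0=1  42^1=42  42^2=12  42^3=66
Found 66 at exponent 3.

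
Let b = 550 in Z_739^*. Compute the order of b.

The order of 550 must divide p − 1 = 738 = 2 · 3^2 · 41.
Divisors: 1, 2, 3, 6, 9, 18, 41, 82, 123, 246, 369, 738.
Check each in increasing order: 550^1 ≡ 550;  550^2 ≡ 249;  550^3 ≡ 235;  550^6 ≡ 539;  550^9 ≡ 296;  550^18 ≡ 414;  550^41 ≡ 422;  550^82 ≡ 724;  550^123 ≡ 321;  550^246 ≡ 320;  550^369 ≡ 738;  550^738 ≡ 1.
Smallest exponent giving 1 is 738.

738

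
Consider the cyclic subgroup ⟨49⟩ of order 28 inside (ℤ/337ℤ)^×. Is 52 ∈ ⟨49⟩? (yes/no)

yes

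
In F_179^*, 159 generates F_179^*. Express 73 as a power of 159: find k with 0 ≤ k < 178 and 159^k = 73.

53

Baby-step giant-step with m = ceil(sqrt(178)) = 14.
Baby table (159^j mod 179 for j=0..13):
  0:1  1:159  2:42  3:55  4:153  5:162  6:161  7:2
  8:139  9:84  10:110  11:127  12:145  13:143
Giant step factor: 159^(-14) ≡ 45 (mod 179).
Scan 73·45^i mod 179 for i = 0, 1, …:
  i=0: 73   i=1: 63   i=2: 150   i=3: 127
Match at i=3, j=11: k = 3·14 + 11 = 53.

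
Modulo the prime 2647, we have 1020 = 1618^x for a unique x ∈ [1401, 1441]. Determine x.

1417

Compute 1618^1401 mod 2647 = 447, then multiply by 1618 repeatedly:
  1618^1401=447  1618^1402=615  1618^1403=2445  1618^1404=1392  1618^1405=2306
  1618^1406=1485  1618^1407=1901  1618^1408=4  1618^1409=1178  1618^1410=164
  1618^1411=652  1618^1412=1430  1618^1413=262  1618^1414=396  1618^1415=154
  1618^1416=354  1618^1417=1020
Found 1020 at exponent 1417.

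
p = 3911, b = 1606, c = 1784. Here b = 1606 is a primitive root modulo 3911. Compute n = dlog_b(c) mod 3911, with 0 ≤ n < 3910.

935

Baby-step giant-step with m = ceil(sqrt(3910)) = 63.
Baby table (1606^j mod 3911 for j=0..62):
  0:1  1:1606  2:1887  3:3408  4:1759  5:1212  6:2705  7:3020
  8:480  9:413  10:2319  11:1042  12:3455  13:2932  14:3859  15:2530
  16:3562  17:2690  18:2396  19:3463  20:136  21:3311  22:2417  23:1990
  24:653  25:570  26:246  27:65  28:2704  29:1414  30:2504  31:916
  32:560  33:3741  34:750  35:3823  36:3379  37:2117  38:1243  39:1648
  40:2852  41:531  42:188  43:781  44:2766  45:3211  46:2168  47:1018
  48:110  49:665  50:287  51:3335  52:1851  53:346  54:314  55:3676
  56:1957  57:2409  58:875  59:1201  60:683  61:1818  62:2102
Giant step factor: 1606^(-63) ≡ 3772 (mod 3911).
Scan 1784·3772^i mod 3911 for i = 0, 1, …:
  i=0: 1784   i=1: 2328   i=2: 1021   i=3: 2788
  i=4: 3568   i=5: 745   i=6: 2042   i=7: 1665
  i=8: 3225   i=9: 1490     …   i=13: 2980
  i=14: 346
Match at i=14, j=53: n = 14·63 + 53 = 935.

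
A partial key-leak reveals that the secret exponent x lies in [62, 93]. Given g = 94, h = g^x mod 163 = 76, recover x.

77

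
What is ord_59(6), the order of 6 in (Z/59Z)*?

The order of 6 must divide p − 1 = 58 = 2 · 29.
Divisors: 1, 2, 29, 58.
Check each in increasing order: 6^1 ≡ 6;  6^2 ≡ 36;  6^29 ≡ 58;  6^58 ≡ 1.
Smallest exponent giving 1 is 58.

58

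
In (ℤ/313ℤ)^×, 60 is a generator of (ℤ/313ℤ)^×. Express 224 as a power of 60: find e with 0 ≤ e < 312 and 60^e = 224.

95

Baby-step giant-step with m = ceil(sqrt(312)) = 18.
Baby table (60^j mod 313 for j=0..17):
  0:1  1:60  2:157  3:30  4:235  5:15  6:274  7:164
  8:137  9:82  10:225  11:41  12:269  13:177  14:291  15:245
  16:302  17:279
Giant step factor: 60^(-18) ≡ 199 (mod 313).
Scan 224·199^i mod 313 for i = 0, 1, …:
  i=0: 224   i=1: 130   i=2: 204   i=3: 219
  i=4: 74   i=5: 15
Match at i=5, j=5: e = 5·18 + 5 = 95.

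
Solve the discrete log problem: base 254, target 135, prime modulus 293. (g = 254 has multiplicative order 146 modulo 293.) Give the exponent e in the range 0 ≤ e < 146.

106

Baby-step giant-step with m = ceil(sqrt(146)) = 13.
Baby table (254^j mod 293 for j=0..12):
  0:1  1:254  2:56  3:160  4:206  5:170  6:109  7:144
  8:244  9:153  10:186  11:71  12:161
Giant step factor: 254^(-13) ≡ 193 (mod 293).
Scan 135·193^i mod 293 for i = 0, 1, …:
  i=0: 135   i=1: 271   i=2: 149   i=3: 43
  i=4: 95   i=5: 169   i=6: 94   i=7: 269
  i=8: 56
Match at i=8, j=2: e = 8·13 + 2 = 106.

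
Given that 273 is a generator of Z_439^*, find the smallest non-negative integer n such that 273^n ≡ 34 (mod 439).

119

Baby-step giant-step with m = ceil(sqrt(438)) = 21.
Baby table (273^j mod 439 for j=0..20):
  0:1  1:273  2:338  3:84  4:104  5:296  6:32  7:395
  8:280  9:54  10:255  11:253  12:146  13:348  14:180  15:411
  16:258  17:194  18:282  19:161  20:53
Giant step factor: 273^(-21) ≡ 317 (mod 439).
Scan 34·317^i mod 439 for i = 0, 1, …:
  i=0: 34   i=1: 242   i=2: 328   i=3: 372
  i=4: 272   i=5: 180
Match at i=5, j=14: n = 5·21 + 14 = 119.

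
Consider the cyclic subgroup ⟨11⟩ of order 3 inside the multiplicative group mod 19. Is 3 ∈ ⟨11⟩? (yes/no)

no

3 ∈ ⟨11⟩ iff 3^3 ≡ 1 (mod 19), since |⟨11⟩| = 3.
3^3 mod 19 = 8.
Since 8 ≠ 1, 3 does not lie in the subgroup.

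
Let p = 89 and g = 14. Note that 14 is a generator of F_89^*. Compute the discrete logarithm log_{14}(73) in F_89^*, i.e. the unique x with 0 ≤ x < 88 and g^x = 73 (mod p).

12

Successive powers of 14 modulo 89:
  14^0=1  14^1=14  14^2=18  14^3=74  14^4=57  14^5=86
  14^6=47  14^7=35  14^8=45  14^9=7  14^10=9  14^11=37
  14^12=73
So 14^12 ≡ 73 (mod 89), giving x = 12.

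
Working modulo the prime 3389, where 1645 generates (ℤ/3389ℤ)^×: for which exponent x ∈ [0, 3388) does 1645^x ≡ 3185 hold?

Baby-step giant-step with m = ceil(sqrt(3388)) = 59.
Baby table (1645^j mod 3389 for j=0..58):
  0:1  1:1645  2:1603  3:293  4:747  5:1997  6:1124  7:1975
  8:2213  9:599  10:2545  11:1110  12:2668  13:105  14:3275  15:2254
  16:264  17:488  18:2956  19:2794  20:646  21:1913  22:1893  23:2883
  24:1324  25:2242  26:858  27:1586  28:2829  29:608  30:405  31:1981
  32:1916  33:50  34:914  35:2203  36:1094  37:71  38:1569  39:1976
  40:469  41:2202  42:2838  43:1857  44:1276  45:1229  46:1861  47:1078
  48:863  49:3033  50:677  51:2073  52:751  53:1799  54:758  55:3147
  56:1812  57:1809  58:263
Giant step factor: 1645^(-59) ≡ 3017 (mod 3389).
Scan 3185·3017^i mod 3389 for i = 0, 1, …:
  i=0: 3185   i=1: 1330   i=2: 34   i=3: 908
  i=4: 1124
Match at i=4, j=6: x = 4·59 + 6 = 242.

242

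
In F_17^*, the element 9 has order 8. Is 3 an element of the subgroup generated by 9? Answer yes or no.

no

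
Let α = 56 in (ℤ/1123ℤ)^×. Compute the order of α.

The order of 56 must divide p − 1 = 1122 = 2 · 3 · 11 · 17.
Divisors: 1, 2, 3, 6, 11, 17, 22, 33, 34, 51, 66, 102, 187, 374, 561, 1122.
Check each in increasing order: 56^1 ≡ 56;  56^2 ≡ 890;  56^3 ≡ 428;  56^6 ≡ 135;  56^11 ≡ 907;  56^17 ≡ 38;  56^22 ≡ 613;  56^33 ≡ 106;  56^34 ≡ 321;  56^51 ≡ 968;  56^66 ≡ 6;  56^102 ≡ 442;  56^187 ≡ 1122;  56^374 ≡ 1.
Smallest exponent giving 1 is 374.

374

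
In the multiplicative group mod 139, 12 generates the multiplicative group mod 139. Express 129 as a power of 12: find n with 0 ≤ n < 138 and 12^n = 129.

Baby-step giant-step with m = ceil(sqrt(138)) = 12.
Baby table (12^j mod 139 for j=0..11):
  0:1  1:12  2:5  3:60  4:25  5:22  6:125  7:110
  8:69  9:133  10:67  11:109
Giant step factor: 12^(-12) ≡ 100 (mod 139).
Scan 129·100^i mod 139 for i = 0, 1, …:
  i=0: 129   i=1: 112   i=2: 80   i=3: 77
  i=4: 55   i=5: 79   i=6: 116   i=7: 63
  i=8: 45   i=9: 52   i=10: 57   i=11: 1
Match at i=11, j=0: n = 11·12 + 0 = 132.

132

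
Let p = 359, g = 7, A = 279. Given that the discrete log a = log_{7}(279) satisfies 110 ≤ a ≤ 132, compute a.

Compute 7^110 mod 359 = 222, then multiply by 7 repeatedly:
  7^110=222  7^111=118  7^112=108  7^113=38  7^114=266
  7^115=67  7^116=110  7^117=52  7^118=5  7^119=35
  7^120=245  7^121=279
Found 279 at exponent 121.

121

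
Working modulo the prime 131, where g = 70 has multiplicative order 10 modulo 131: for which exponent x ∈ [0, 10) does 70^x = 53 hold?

Successive powers of 70 modulo 131:
  70^0=1  70^1=70  70^2=53
So 70^2 ≡ 53 (mod 131), giving x = 2.

2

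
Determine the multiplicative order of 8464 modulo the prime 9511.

The order of 8464 must divide p − 1 = 9510 = 2 · 3 · 5 · 317.
Divisors: 1, 2, 3, 5, 6, 10, 15, 30, 317, 634, 951, 1585, 1902, 3170, 4755, 9510.
Check each in increasing order: 8464^1 ≡ 8464;  8464^2 ≡ 2444;  8464^3 ≡ 9102;  8464^5 ≡ 8570;  8464^6 ≡ 5594;  8464^10 ≡ 958;  8464^15 ≡ 2067;  8464^30 ≡ 2050;  8464^317 ≡ 3490;  8464^634 ≡ 6020;  8464^951 ≡ 1.
Smallest exponent giving 1 is 951.

951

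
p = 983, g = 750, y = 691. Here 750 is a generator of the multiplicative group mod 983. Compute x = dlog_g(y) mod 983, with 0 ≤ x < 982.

306

Baby-step giant-step with m = ceil(sqrt(982)) = 32.
Baby table (750^j mod 983 for j=0..31):
  0:1  1:750  2:224  3:890  4:43  5:794  6:785  7:916
  8:866  9:720  10:333  11:68  12:867  13:487  14:557  15:958
  16:910  17:298  18:359  19:891  20:793  21:35  22:692  23:959
  24:677  25:522  26:266  27:934  28:604  29:820  30:625  31:842
Giant step factor: 750^(-32) ≡ 501 (mod 983).
Scan 691·501^i mod 983 for i = 0, 1, …:
  i=0: 691   i=1: 175   i=2: 188   i=3: 803
  i=4: 256   i=5: 466   i=6: 495   i=7: 279
  i=8: 193   i=9: 359
Match at i=9, j=18: x = 9·32 + 18 = 306.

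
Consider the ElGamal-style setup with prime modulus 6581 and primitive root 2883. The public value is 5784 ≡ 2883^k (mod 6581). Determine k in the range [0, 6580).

Baby-step giant-step with m = ceil(sqrt(6580)) = 82.
Baby table (2883^j mod 6581 for j=0..81):
  0:1  1:2883  2:6467  3:388  4:6415  5:1835  6:5762  7:1402
  8:1232  9:4697  10:4334  11:4184  12:6080  13:3437  14:4466  15:3042
  16:4194  17:2005  18:2297  19:1765  20:1382  21:2801  22:396  23:3155
  24:923  25:2285  26:74  27:2750  28:4726  29:2388  30:878  31:4170
  32:5204  33:5033  34:5615  35:5366  36:4828  37:309  38:2412  39:4260
  40:1434  41:1354  42:1049  43:3588  44:5453  45:5571  46:3553  47:3263
  48:2980  49:3135  50:2492  51:4565  52:5476  53:6070  54:931  55:5606
  56:5743  57:5854  58:3398  59:3906  60:907  61:2224  62:1898  63:3123
  64:801  65:5933  66:820  67:1481  68:5235  69:2272  70:2081  71:4232
  72:6263  73:4546  74:3347  75:1655  76:140  77:2179  78:3783  79:1672
  80:3084  81:241
Giant step factor: 2883^(-82) ≡ 3391 (mod 6581).
Scan 5784·3391^i mod 6581 for i = 0, 1, …:
  i=0: 5784   i=1: 2164   i=2: 309
Match at i=2, j=37: k = 2·82 + 37 = 201.

201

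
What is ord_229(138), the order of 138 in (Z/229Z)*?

114

The order of 138 must divide p − 1 = 228 = 2^2 · 3 · 19.
Divisors: 1, 2, 3, 4, 6, 12, 19, 38, 57, 76, 114, 228.
Check each in increasing order: 138^1 ≡ 138;  138^2 ≡ 37;  138^3 ≡ 68;  138^4 ≡ 224;  138^6 ≡ 44;  138^12 ≡ 104;  138^19 ≡ 135;  138^38 ≡ 134;  138^57 ≡ 228;  138^76 ≡ 94;  138^114 ≡ 1.
Smallest exponent giving 1 is 114.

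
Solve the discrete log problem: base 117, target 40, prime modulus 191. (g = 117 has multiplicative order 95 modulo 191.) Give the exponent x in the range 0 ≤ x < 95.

Baby-step giant-step with m = ceil(sqrt(95)) = 10.
Baby table (117^j mod 191 for j=0..9):
  0:1  1:117  2:128  3:78  4:149  5:52  6:163  7:162
  8:45  9:108
Giant step factor: 117^(-10) ≡ 121 (mod 191).
Scan 40·121^i mod 191 for i = 0, 1, …:
  i=0: 40   i=1: 65   i=2: 34   i=3: 103
  i=4: 48   i=5: 78
Match at i=5, j=3: x = 5·10 + 3 = 53.

53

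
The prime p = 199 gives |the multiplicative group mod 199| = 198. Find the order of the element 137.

22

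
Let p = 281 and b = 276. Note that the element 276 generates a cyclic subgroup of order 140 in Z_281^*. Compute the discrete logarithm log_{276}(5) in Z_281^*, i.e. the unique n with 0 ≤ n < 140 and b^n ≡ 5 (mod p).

71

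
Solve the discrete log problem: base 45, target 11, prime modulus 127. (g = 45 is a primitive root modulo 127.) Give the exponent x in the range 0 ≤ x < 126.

22

Successive powers of 45 modulo 127:
  45^0=1  45^1=45  45^2=120  45^3=66  45^4=49  45^5=46
  45^6=38  45^7=59  45^8=115  45^9=95  45^10=84  45^11=97
  45^12=47  45^13=83  45^14=52  45^15=54  45^16=17  45^17=3
  45^18=8  45^19=106  45^20=71  45^21=20  45^22=11
So 45^22 ≡ 11 (mod 127), giving x = 22.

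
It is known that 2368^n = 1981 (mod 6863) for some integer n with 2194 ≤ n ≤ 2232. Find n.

Compute 2368^2194 mod 6863 = 5655, then multiply by 2368 repeatedly:
  2368^2194=5655  2368^2195=1327  2368^2196=5945  2368^2197=1747  2368^2198=5370
  2368^2199=5884  2368^2200=1422  2368^2201=4426  2368^2202=967  2368^2203=4477
  2368^2204=5064  2368^2205=1891  2368^2206=3212  2368^2207=1812  2368^2208=1441
  2368^2209=1377  2368^2210=811  2368^2211=5671  2368^2212=4900  2368^2213=4730
  2368^2214=224  2368^2215=1981
Found 1981 at exponent 2215.

2215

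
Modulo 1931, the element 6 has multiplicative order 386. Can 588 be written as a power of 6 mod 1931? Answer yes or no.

yes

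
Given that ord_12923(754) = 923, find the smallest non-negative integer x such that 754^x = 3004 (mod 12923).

702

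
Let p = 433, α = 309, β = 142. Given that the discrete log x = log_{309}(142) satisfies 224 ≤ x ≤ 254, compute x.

Compute 309^224 mod 433 = 50, then multiply by 309 repeatedly:
  309^224=50  309^225=295  309^226=225  309^227=245  309^228=363
  309^229=20  309^230=118  309^231=90  309^232=98  309^233=405
  309^234=8  309^235=307  309^236=36  309^237=299  309^238=162
  309^239=263  309^240=296  309^241=101  309^242=33  309^243=238
  309^244=365  309^245=205  309^246=127  309^247=273  309^248=355
  309^249=146  309^250=82  309^251=224  309^252=369  309^253=142
Found 142 at exponent 253.

253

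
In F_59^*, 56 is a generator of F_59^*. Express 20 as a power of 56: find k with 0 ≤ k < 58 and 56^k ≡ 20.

Successive powers of 56 modulo 59:
  56^0=1  56^1=56  56^2=9  56^3=32  56^4=22  56^5=52
  56^6=21  56^7=55  56^8=12  56^9=23  56^10=49  56^11=30
  56^12=28  56^13=34  56^14=16  56^15=11  56^16=26  56^17=40
  56^18=57  56^19=6  56^20=41  56^21=54  56^22=15  56^23=14
  56^24=17  56^25=8  56^26=35  56^27=13  56^28=20
So 56^28 ≡ 20 (mod 59), giving k = 28.

28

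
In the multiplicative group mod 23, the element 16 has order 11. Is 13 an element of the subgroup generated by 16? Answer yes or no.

yes

13 ∈ ⟨16⟩ iff 13^11 ≡ 1 (mod 23), since |⟨16⟩| = 11.
13^11 mod 23 = 1.
Since 1 = 1, 13 lies in the subgroup.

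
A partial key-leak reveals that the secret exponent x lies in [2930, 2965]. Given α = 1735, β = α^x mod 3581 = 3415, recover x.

2939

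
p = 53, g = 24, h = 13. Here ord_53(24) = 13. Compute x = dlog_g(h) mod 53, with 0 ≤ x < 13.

Successive powers of 24 modulo 53:
  24^0=1  24^1=24  24^2=46  24^3=44  24^4=49  24^5=10
  24^6=28  24^7=36  24^8=16  24^9=13
So 24^9 ≡ 13 (mod 53), giving x = 9.

9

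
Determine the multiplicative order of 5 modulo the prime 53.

52

The order of 5 must divide p − 1 = 52 = 2^2 · 13.
Divisors: 1, 2, 4, 13, 26, 52.
Check each in increasing order: 5^1 ≡ 5;  5^2 ≡ 25;  5^4 ≡ 42;  5^13 ≡ 23;  5^26 ≡ 52;  5^52 ≡ 1.
Smallest exponent giving 1 is 52.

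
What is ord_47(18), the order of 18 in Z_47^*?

23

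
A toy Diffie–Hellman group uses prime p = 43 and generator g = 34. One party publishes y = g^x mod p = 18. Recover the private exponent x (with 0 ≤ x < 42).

25

Successive powers of 34 modulo 43:
  34^0=1  34^1=34  34^2=38  34^3=2  34^4=25  34^5=33
  34^6=4  34^7=7  34^8=23  34^9=8  34^10=14  34^11=3
  34^12=16  34^13=28  34^14=6  34^15=32  34^16=13  34^17=12
  34^18=21  34^19=26  34^20=24  34^21=42  34^22=9  34^23=5
  34^24=41  34^25=18
So 34^25 ≡ 18 (mod 43), giving x = 25.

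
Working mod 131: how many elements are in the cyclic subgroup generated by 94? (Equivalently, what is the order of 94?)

The order of 94 must divide p − 1 = 130 = 2 · 5 · 13.
Divisors: 1, 2, 5, 10, 13, 26, 65, 130.
Check each in increasing order: 94^1 ≡ 94;  94^2 ≡ 59;  94^5 ≡ 107;  94^10 ≡ 52;  94^13 ≡ 61;  94^26 ≡ 53;  94^65 ≡ 1.
Smallest exponent giving 1 is 65.

65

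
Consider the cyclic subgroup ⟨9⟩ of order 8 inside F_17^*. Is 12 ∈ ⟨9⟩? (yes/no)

12 ∈ ⟨9⟩ iff 12^8 ≡ 1 (mod 17), since |⟨9⟩| = 8.
12^8 mod 17 = 16.
Since 16 ≠ 1, 12 does not lie in the subgroup.

no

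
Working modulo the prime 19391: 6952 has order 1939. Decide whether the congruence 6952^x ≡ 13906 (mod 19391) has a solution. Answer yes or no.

yes

13906 ∈ ⟨6952⟩ iff 13906^1939 ≡ 1 (mod 19391), since |⟨6952⟩| = 1939.
13906^1939 mod 19391 = 1.
Since 1 = 1, 13906 lies in the subgroup.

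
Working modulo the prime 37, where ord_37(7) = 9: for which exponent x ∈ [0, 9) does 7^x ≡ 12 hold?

2

Successive powers of 7 modulo 37:
  7^0=1  7^1=7  7^2=12
So 7^2 ≡ 12 (mod 37), giving x = 2.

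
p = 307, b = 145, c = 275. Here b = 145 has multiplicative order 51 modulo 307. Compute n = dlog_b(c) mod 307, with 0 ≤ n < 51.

29

Baby-step giant-step with m = ceil(sqrt(51)) = 8.
Baby table (145^j mod 307 for j=0..7):
  0:1  1:145  2:149  3:115  4:97  5:250  6:24  7:103
Giant step factor: 145^(-8) ≡ 54 (mod 307).
Scan 275·54^i mod 307 for i = 0, 1, …:
  i=0: 275   i=1: 114   i=2: 16   i=3: 250
Match at i=3, j=5: n = 3·8 + 5 = 29.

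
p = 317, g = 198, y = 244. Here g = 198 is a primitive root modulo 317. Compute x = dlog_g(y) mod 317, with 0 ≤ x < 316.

260

Baby-step giant-step with m = ceil(sqrt(316)) = 18.
Baby table (198^j mod 317 for j=0..17):
  0:1  1:198  2:213  3:13  4:38  5:233  6:169  7:177
  8:176  9:295  10:82  11:69  12:31  13:115  14:263  15:86
  16:227  17:249
Giant step factor: 198^(-18) ≡ 112 (mod 317).
Scan 244·112^i mod 317 for i = 0, 1, …:
  i=0: 244   i=1: 66   i=2: 101   i=3: 217
  i=4: 212   i=5: 286   i=6: 15   i=7: 95
  i=8: 179   i=9: 77     …   i=13: 228
  i=14: 176
Match at i=14, j=8: x = 14·18 + 8 = 260.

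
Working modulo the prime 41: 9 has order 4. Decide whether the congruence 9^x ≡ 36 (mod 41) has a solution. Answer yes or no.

no

36 ∈ ⟨9⟩ iff 36^4 ≡ 1 (mod 41), since |⟨9⟩| = 4.
36^4 mod 41 = 10.
Since 10 ≠ 1, 36 does not lie in the subgroup.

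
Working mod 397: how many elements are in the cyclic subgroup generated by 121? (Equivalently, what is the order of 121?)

99

The order of 121 must divide p − 1 = 396 = 2^2 · 3^2 · 11.
Divisors: 1, 2, 3, 4, 6, 9, 11, 12, 18, 22, 33, 36, 44, 66, 99, 132, 198, 396.
Check each in increasing order: 121^1 ≡ 121;  121^2 ≡ 349;  121^3 ≡ 147;  121^4 ≡ 319;  121^6 ≡ 171;  121^9 ≡ 126;  121^11 ≡ 304;  121^12 ≡ 260;  121^18 ≡ 393;  121^22 ≡ 312;  121^33 ≡ 362;  121^36 ≡ 16;  121^44 ≡ 79;  121^66 ≡ 34;  121^99 ≡ 1.
Smallest exponent giving 1 is 99.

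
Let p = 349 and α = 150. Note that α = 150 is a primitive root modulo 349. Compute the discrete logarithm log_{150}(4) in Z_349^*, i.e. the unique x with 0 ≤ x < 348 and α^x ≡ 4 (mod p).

314

Baby-step giant-step with m = ceil(sqrt(348)) = 19.
Baby table (150^j mod 349 for j=0..18):
  0:1  1:150  2:164  3:170  4:23  5:309  6:282  7:71
  8:180  9:127  10:204  11:237  12:301  13:129  14:155  15:216
  16:292  17:175  18:75
Giant step factor: 150^(-19) ≡ 166 (mod 349).
Scan 4·166^i mod 349 for i = 0, 1, …:
  i=0: 4   i=1: 315   i=2: 289   i=3: 161
  i=4: 202   i=5: 28   i=6: 111   i=7: 278
  i=8: 80   i=9: 18     …   i=15: 325
  i=16: 204
Match at i=16, j=10: x = 16·19 + 10 = 314.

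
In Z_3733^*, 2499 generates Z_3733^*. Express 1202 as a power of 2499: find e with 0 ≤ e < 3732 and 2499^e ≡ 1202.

2108

Baby-step giant-step with m = ceil(sqrt(3732)) = 62.
Baby table (2499^j mod 3733 for j=0..61):
  0:1  1:2499  2:3425  3:3039  4:1539  5:971  6:79  7:3305
  8:1799  9:1169  10:2125  11:2049  12:2508  13:3518  14:267  15:2759
  16:3623  17:1352  18:283  19:1680  20:2428  21:1447  22:2509  23:2284
  24:3692  25:2065  26:1429  27:2323  28:362  29:1252  30:494  31:2616
  32:901  33:600  34:2467  35:1850  36:1696  37:1349  38:252  39:2604
  40:777  41:563  42:3329  43:2047  44:1243  45:401  46:1655  47:3414
  48:1681  49:1194  50:1139  51:1815  52:90  53:930  54:2144  55:1001
  56:389  57:1531  58:3377  59:2543  60:1391  61:686
Giant step factor: 2499^(-62) ≡ 2437 (mod 3733).
Scan 1202·2437^i mod 3733 for i = 0, 1, …:
  i=0: 1202   i=1: 2602   i=2: 2440   i=3: 3344
  i=4: 189   i=5: 1434   i=6: 570   i=7: 414
  i=8: 1008   i=9: 182     …   i=33: 867
  i=34: 1
Match at i=34, j=0: e = 34·62 + 0 = 2108.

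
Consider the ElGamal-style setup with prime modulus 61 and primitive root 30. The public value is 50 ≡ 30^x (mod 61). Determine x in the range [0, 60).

45

Baby-step giant-step with m = ceil(sqrt(60)) = 8.
Baby table (30^j mod 61 for j=0..7):
  0:1  1:30  2:46  3:38  4:42  5:40  6:41  7:10
Giant step factor: 30^(-8) ≡ 12 (mod 61).
Scan 50·12^i mod 61 for i = 0, 1, …:
  i=0: 50   i=1: 51   i=2: 2   i=3: 24
  i=4: 44   i=5: 40
Match at i=5, j=5: x = 5·8 + 5 = 45.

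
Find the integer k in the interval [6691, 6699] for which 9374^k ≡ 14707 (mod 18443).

6695

Compute 9374^6691 mod 18443 = 16909, then multiply by 9374 repeatedly:
  9374^6691=16909  9374^6692=5824  9374^6693=2896  9374^6694=17451  9374^6695=14707
Found 14707 at exponent 6695.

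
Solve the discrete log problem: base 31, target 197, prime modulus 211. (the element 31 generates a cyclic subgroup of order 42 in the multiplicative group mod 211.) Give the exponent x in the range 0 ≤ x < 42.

Baby-step giant-step with m = ceil(sqrt(42)) = 7.
Baby table (31^j mod 211 for j=0..6):
  0:1  1:31  2:117  3:40  4:185  5:38  6:123
Giant step factor: 31^(-7) ≡ 197 (mod 211).
Scan 197·197^i mod 211 for i = 0, 1, …:
  i=0: 197   i=1: 196   i=2: 210   i=3: 14
  i=4: 15   i=5: 1
Match at i=5, j=0: x = 5·7 + 0 = 35.

35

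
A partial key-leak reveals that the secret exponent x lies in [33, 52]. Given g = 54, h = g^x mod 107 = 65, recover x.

Compute 54^33 mod 107 = 24, then multiply by 54 repeatedly:
  54^33=24  54^34=12  54^35=6  54^36=3  54^37=55
  54^38=81  54^39=94  54^40=47  54^41=77  54^42=92
  54^43=46  54^44=23  54^45=65
Found 65 at exponent 45.

45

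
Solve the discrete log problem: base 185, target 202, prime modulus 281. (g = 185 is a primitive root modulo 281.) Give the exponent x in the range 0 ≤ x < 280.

Baby-step giant-step with m = ceil(sqrt(280)) = 17.
Baby table (185^j mod 281 for j=0..16):
  0:1  1:185  2:224  3:133  4:158  5:6  6:267  7:220
  8:236  9:105  10:36  11:197  12:196  13:11  14:68  15:216
  16:58
Giant step factor: 185^(-17) ≡ 254 (mod 281).
Scan 202·254^i mod 281 for i = 0, 1, …:
  i=0: 202   i=1: 166   i=2: 14   i=3: 184
  i=4: 90   i=5: 99   i=6: 137   i=7: 235
  i=8: 118   i=9: 186   i=10: 36
Match at i=10, j=10: x = 10·17 + 10 = 180.

180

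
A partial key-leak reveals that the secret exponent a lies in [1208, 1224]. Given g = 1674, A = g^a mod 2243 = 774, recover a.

Compute 1674^1208 mod 2243 = 314, then multiply by 1674 repeatedly:
  1674^1208=314  1674^1209=774
Found 774 at exponent 1209.

1209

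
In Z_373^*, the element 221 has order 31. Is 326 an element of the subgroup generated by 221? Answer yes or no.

326 ∈ ⟨221⟩ iff 326^31 ≡ 1 (mod 373), since |⟨221⟩| = 31.
326^31 mod 373 = 304.
Since 304 ≠ 1, 326 does not lie in the subgroup.

no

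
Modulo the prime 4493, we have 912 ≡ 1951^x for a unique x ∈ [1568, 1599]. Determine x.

Compute 1951^1568 mod 4493 = 2468, then multiply by 1951 repeatedly:
  1951^1568=2468  1951^1569=3065  1951^1570=4125  1951^1571=912
Found 912 at exponent 1571.

1571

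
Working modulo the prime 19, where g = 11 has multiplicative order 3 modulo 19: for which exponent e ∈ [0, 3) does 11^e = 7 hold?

Successive powers of 11 modulo 19:
  11^0=1  11^1=11  11^2=7
So 11^2 ≡ 7 (mod 19), giving e = 2.

2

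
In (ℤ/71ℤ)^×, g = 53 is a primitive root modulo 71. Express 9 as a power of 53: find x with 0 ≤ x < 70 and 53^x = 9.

54

Baby-step giant-step with m = ceil(sqrt(70)) = 9.
Baby table (53^j mod 71 for j=0..8):
  0:1  1:53  2:40  3:61  4:38  5:26  6:29  7:46
  8:24
Giant step factor: 53^(-9) ≡ 59 (mod 71).
Scan 9·59^i mod 71 for i = 0, 1, …:
  i=0: 9   i=1: 34   i=2: 18   i=3: 68
  i=4: 36   i=5: 65   i=6: 1
Match at i=6, j=0: x = 6·9 + 0 = 54.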